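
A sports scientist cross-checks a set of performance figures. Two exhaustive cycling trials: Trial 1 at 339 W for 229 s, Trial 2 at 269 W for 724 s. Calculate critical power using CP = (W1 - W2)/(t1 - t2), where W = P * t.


W1 = 339 * 229 = 77631 J
W2 = 269 * 724 = 194756 J
CP = (77631 - 194756) / (229 - 724)
= -117125 / -495
= 236.62 W

236.62 W


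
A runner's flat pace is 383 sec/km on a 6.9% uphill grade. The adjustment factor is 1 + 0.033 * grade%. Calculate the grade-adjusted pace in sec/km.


Factor = 1 + 0.033 * 6.9 = 1.2277
Adjusted pace = 383 * 1.2277
= 470.21 sec/km

470.21 s/km


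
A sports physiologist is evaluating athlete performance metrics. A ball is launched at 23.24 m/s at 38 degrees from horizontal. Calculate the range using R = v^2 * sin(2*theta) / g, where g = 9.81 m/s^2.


sin(2 * 38) = sin(76) = 0.970296
v^2 = 23.24^2 = 540.0976
R = 540.0976 * 0.970296 / 9.81
= 53.42 m

53.42 m


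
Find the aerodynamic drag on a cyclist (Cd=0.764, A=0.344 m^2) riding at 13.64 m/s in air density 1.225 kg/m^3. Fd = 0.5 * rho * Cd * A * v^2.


Fd = 0.5 * 1.225 * 0.764 * 0.344 * 13.64^2
= 0.5 * 1.225 * 0.764 * 0.344 * 186.0496
= 29.949 N

29.949 N


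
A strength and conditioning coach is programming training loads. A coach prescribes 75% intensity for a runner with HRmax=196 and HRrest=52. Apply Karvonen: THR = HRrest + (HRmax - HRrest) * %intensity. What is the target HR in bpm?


Heart rate reserve = 196 - 52 = 144
Intensity fraction = 75 / 100 = 0.75
THR = 52 + 144 * 0.75 = 160.0 bpm

160.0 bpm


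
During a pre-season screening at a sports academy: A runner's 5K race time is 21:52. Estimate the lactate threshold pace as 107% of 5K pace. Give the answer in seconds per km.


Total race time = 21*60 + 52 = 1312 seconds
5K pace = 1312 / 5 = 262.4 sec/km
LT pace = 262.4 * 1.07 = 280.77 sec/km

280.77 s/km


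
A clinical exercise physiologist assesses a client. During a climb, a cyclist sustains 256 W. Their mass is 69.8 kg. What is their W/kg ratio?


Power-to-weight = 256 W / 69.8 kg
= 3.668 W/kg

3.668 W/kg


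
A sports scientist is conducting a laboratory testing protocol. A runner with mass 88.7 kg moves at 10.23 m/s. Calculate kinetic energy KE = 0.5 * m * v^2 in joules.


v^2 = 10.23^2 = 104.6529
KE = 0.5 * 88.7 * 104.6529
= 4641.36 J

4641.36 J


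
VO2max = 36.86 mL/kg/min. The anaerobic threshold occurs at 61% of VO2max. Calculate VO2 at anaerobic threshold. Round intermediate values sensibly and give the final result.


AT fraction = 61 / 100 = 0.61
AT VO2 = 36.86 * 0.61
= 22.48 mL/kg/min

22.48 mL/kg/min


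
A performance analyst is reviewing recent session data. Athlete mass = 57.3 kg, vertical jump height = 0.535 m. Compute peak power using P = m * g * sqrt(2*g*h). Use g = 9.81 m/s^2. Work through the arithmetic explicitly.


sqrt(2 * 9.81 * 0.535) = sqrt(10.4967) = 3.239861 m/s
P = 57.3 * 9.81 * 3.239861
= 1821.17 W

1821.17 W


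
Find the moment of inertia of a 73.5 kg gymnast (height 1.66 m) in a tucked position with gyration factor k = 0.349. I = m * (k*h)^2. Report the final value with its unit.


Radius of gyration = 0.349 * 1.66 = 0.57934 m
I = 73.5 * 0.57934^2
= 73.5 * 0.335635
= 24.669 kg*m^2

24.669 kg*m^2


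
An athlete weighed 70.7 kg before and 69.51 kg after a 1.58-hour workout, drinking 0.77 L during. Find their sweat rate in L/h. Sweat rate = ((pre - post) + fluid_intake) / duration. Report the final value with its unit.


Body mass change = 1.19 kg
Total sweat loss = 1.19 + 0.77 = 1.96 L
Rate = 1.96 / 1.58 = 1.241 L/h

1.241 L/h


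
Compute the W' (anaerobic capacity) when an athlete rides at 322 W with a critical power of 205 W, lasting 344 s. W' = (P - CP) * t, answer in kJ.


Above-CP power = 117 W
Duration = 344 s
W' = 117 * 344 = 40248 J
Convert: 40248 / 1000 = 40.248 kJ

40.248 kJ


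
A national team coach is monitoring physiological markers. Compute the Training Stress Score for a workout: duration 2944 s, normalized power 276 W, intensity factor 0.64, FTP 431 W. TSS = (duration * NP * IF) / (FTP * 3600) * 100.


Product = 2944 * 276 * 0.64 = 520028.16
Base = 431 * 3600 = 1551600
TSS = 520028.16 / 1551600 * 100 = 33.52

33.52 TSS


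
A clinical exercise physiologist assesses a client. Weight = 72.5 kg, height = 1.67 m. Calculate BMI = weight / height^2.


height^2 = 1.67^2 = 2.7889
BMI = 72.5 / 2.7889 = 26.0 kg/m^2

26.0 kg/m^2


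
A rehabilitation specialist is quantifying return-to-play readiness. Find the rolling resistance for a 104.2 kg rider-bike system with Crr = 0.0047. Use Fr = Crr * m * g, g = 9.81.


m * g = 104.2 * 9.81 = 1022.202 N
Fr = 0.0047 * 1022.202 = 4.804 N

4.804 N


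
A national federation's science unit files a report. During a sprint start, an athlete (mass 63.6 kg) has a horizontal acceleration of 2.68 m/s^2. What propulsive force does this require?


Propulsive force = mass * acceleration
= 63.6 kg * 2.68 m/s^2
= 170.45 N

170.45 N


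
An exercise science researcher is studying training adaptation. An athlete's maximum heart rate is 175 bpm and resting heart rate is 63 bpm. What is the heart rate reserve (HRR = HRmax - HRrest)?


HRR = HRmax - HRrest
= 175 - 63
= 112 bpm

112 bpm


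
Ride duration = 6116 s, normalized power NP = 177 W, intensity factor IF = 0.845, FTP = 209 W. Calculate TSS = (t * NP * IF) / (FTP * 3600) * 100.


Numerator = 6116 * 177 * 0.845 = 914739.54
Denominator = 209 * 3600 = 752400
TSS = 914739.54 / 752400 * 100
= 121.58

121.58 TSS


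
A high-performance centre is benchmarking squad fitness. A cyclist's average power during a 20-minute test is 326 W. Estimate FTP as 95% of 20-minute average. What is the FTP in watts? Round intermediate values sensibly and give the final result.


FTP = 20-min power * 0.95
= 326 * 0.95
= 309.7 W

309.7 W


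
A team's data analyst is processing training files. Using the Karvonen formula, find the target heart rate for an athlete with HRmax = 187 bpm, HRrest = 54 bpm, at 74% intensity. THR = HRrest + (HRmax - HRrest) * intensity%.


HRR = 187 - 54 = 133
THR = 54 + 133 * 0.74
= 54 + 98.42
= 152.42 bpm

152.42 bpm


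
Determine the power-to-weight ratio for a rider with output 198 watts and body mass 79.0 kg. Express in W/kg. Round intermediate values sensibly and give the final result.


P/W = 198 / 79.0 = 2.506 W/kg

2.506 W/kg


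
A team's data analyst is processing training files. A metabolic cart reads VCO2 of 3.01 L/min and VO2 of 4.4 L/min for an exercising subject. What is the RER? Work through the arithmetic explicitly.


RER = VCO2 / VO2 = 3.01 / 4.4 = 0.6841

0.6841


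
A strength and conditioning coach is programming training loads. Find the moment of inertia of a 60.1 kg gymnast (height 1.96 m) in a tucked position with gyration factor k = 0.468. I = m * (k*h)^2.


Radius of gyration = 0.468 * 1.96 = 0.91728 m
I = 60.1 * 0.91728^2
= 60.1 * 0.841403
= 50.568 kg*m^2

50.568 kg*m^2


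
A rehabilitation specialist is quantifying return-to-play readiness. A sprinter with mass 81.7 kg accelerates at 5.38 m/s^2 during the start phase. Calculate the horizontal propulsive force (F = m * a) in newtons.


F = m * a
= 81.7 * 5.38
= 439.55 N

439.55 N


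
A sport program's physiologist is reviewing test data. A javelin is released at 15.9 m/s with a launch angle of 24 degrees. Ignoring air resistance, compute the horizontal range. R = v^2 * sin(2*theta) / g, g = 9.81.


Launch speed squared = 252.81
sin(2 * 24 deg) = 0.743145
Range = 252.81 * 0.743145 / 9.81
= 19.151 m

19.151 m


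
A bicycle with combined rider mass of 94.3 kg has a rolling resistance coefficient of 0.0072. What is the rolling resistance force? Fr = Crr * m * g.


Fr = 0.0072 * 94.3 * 9.81
= 0.67896 * 9.81
= 6.661 N

6.661 N


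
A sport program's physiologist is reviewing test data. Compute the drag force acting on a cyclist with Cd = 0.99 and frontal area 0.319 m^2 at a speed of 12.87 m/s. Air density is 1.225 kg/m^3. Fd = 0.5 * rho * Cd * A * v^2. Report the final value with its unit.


Step 1: v^2 = 165.6369
Step 2: Fd = 0.5 * 1.225 * 0.99 * 0.319 * 165.6369
= 32.04 N

32.04 N


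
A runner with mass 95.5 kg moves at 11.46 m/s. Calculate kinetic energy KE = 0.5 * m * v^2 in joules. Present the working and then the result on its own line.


v^2 = 11.46^2 = 131.3316
KE = 0.5 * 95.5 * 131.3316
= 6271.08 J

6271.08 J


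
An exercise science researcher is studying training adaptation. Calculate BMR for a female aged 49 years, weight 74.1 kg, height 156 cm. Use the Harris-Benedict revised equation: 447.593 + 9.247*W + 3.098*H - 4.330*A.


Substituting values:
W term = 9.247 * 74.1 = 685.2027
H term = 3.098 * 156 = 483.288
A term = 4.330 * 49 = 212.17
BMR = 1403.91 kcal/day

1403.91 kcal/day


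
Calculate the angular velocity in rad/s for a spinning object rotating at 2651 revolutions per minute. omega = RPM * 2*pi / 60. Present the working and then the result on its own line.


omega = RPM * 2*pi / 60
= 2651 * 6.28318531 / 60
= 277.612 rad/s

277.612 rad/s


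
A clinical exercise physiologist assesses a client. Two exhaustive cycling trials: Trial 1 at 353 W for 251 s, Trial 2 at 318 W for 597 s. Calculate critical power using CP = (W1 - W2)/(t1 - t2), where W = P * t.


W1 = 353 * 251 = 88603 J
W2 = 318 * 597 = 189846 J
CP = (88603 - 189846) / (251 - 597)
= -101243 / -346
= 292.61 W

292.61 W


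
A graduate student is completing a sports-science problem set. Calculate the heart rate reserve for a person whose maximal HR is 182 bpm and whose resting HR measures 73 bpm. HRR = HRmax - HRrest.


HRmax = 182 bpm
HRrest = 73 bpm
HRR = 182 - 73 = 109 bpm

109 bpm


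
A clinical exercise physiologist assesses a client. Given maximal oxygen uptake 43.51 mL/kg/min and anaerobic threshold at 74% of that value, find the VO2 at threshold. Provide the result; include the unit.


Percentage as decimal = 0.74
VO2 at AT = 43.51 * 0.74 = 32.2 mL/kg/min

32.2 mL/kg/min


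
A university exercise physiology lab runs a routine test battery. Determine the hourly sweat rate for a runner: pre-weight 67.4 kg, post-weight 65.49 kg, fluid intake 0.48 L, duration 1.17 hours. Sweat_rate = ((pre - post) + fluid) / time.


Mass lost = 67.4 - 65.49 = 1.91 kg
Add fluid consumed: 1.91 + 0.48 = 2.39 L total sweat
Sweat rate = 2.39 / 1.17 = 2.043 L/h

2.043 L/h


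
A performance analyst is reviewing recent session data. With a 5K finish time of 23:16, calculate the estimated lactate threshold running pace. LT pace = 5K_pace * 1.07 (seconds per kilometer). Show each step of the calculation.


Race duration = 1396 s for 5 km
Average pace = 1396 / 5 = 279.2 s/km
LT pace = 279.2 * 1.07
= 298.74 s/km

298.74 s/km


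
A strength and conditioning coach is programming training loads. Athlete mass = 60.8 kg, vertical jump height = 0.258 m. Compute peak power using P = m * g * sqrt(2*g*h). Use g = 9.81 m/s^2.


sqrt(2 * 9.81 * 0.258) = sqrt(5.06196) = 2.24988 m/s
P = 60.8 * 9.81 * 2.24988
= 1341.94 W

1341.94 W


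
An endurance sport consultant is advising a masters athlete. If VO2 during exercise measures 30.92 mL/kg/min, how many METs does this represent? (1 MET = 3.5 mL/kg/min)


METs = VO2 / 3.5 = 30.92 / 3.5 = 8.83

8.83 METs


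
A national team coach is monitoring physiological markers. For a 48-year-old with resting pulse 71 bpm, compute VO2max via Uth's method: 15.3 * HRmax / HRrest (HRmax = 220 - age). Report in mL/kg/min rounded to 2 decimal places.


Step 1: HRmax = 220 - 48 = 172 bpm
Step 2: Ratio = 172 / 71 = 2.4225
Step 3: VO2max = 15.3 * 2.4225 = 37.06 mL/kg/min

37.06 mL/kg/min


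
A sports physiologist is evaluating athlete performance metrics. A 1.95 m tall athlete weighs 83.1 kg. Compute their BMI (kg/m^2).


height^2 = 3.8025 m^2
BMI = 83.1 / 3.8025 = 21.85 kg/m^2

21.85 kg/m^2


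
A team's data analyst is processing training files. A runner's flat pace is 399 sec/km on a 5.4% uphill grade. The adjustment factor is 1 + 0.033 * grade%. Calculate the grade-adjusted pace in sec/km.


Factor = 1 + 0.033 * 5.4 = 1.1782
Adjusted pace = 399 * 1.1782
= 470.1 sec/km

470.1 s/km


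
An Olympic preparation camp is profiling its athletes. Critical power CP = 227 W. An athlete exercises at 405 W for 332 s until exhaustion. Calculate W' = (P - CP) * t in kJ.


P - CP = 405 - 227 = 178 W
W' = 178 * 332 = 59096 J
= 59096 / 1000 = 59.096 kJ

59.096 kJ


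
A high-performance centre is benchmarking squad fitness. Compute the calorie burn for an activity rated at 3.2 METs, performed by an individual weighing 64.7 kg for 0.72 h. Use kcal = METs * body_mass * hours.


Product of METs and mass = 3.2 * 64.7 = 207.04
Total kcal = 207.04 * 0.72 = 149.07 kcal

149.07 kcal


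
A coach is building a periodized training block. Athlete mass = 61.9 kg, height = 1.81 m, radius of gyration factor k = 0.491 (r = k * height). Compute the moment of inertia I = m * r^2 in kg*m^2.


r = k * height = 0.491 * 1.81 = 0.88871 m
r^2 = 0.88871^2 = 0.789805
I = 61.9 * 0.789805 = 48.889 kg*m^2

48.889 kg*m^2


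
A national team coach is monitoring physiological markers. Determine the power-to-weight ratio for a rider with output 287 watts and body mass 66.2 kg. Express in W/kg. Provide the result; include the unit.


P/W = 287 / 66.2 = 4.335 W/kg

4.335 W/kg


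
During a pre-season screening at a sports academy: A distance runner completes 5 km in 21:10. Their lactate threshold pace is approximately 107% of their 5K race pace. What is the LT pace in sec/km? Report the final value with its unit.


Convert to seconds: 21 min 10 s = 1270 s
Pace per km = 1270 / 5 = 254.0 s/km
LT pace = 254.0 * 1.07 = 271.78 s/km

271.78 s/km


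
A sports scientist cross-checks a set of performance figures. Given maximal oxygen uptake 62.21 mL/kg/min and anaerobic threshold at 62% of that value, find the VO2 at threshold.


Percentage as decimal = 0.62
VO2 at AT = 62.21 * 0.62 = 38.57 mL/kg/min

38.57 mL/kg/min


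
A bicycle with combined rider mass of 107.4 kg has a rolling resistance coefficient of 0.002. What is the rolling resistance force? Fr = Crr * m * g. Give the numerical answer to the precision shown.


Fr = 0.002 * 107.4 * 9.81
= 0.2148 * 9.81
= 2.107 N

2.107 N


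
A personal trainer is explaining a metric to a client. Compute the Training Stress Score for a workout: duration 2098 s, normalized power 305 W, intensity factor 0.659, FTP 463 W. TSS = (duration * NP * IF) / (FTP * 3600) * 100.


Product = 2098 * 305 * 0.659 = 421687.51
Base = 463 * 3600 = 1666800
TSS = 421687.51 / 1666800 * 100 = 25.3

25.3 TSS


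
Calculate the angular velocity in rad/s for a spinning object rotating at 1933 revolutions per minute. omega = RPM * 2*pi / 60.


omega = RPM * 2*pi / 60
= 1933 * 6.28318531 / 60
= 202.423 rad/s

202.423 rad/s


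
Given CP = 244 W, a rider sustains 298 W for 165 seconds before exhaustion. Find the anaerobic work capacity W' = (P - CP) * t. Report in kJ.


Excess power = 298 - 244 = 54 W
Work above CP = 54 * 165 = 8910 J
W' = 8.91 kJ

8.91 kJ


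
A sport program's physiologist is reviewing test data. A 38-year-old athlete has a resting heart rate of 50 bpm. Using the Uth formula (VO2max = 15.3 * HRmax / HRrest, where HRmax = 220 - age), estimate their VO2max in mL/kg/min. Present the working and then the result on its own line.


HRmax = 220 - 38 = 182 bpm
Ratio = HRmax / HRrest = 182 / 50 = 3.64
VO2max = 15.3 * 3.64 = 55.69 mL/kg/min

55.69 mL/kg/min


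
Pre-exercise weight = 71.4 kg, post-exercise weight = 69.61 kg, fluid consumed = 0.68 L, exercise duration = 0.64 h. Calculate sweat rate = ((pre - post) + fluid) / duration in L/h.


Weight loss = 71.4 - 69.61 = 1.79 kg (approx L)
Total sweat = 1.79 + 0.68 = 2.47 L
Sweat rate = 2.47 / 0.64 = 3.859 L/h

3.859 L/h


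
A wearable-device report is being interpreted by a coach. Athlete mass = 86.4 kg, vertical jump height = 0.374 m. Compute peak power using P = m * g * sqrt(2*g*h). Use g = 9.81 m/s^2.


sqrt(2 * 9.81 * 0.374) = sqrt(7.33788) = 2.708852 m/s
P = 86.4 * 9.81 * 2.708852
= 2295.98 W

2295.98 W


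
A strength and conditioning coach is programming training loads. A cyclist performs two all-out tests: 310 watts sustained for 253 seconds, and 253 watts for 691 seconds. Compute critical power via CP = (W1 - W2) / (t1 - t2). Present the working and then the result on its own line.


W1 = P1 * t1 = 310 * 253 = 78430 J
W2 = P2 * t2 = 253 * 691 = 174823 J
CP = (78430 - 174823) / (253 - 691)
= 220.08 W

220.08 W


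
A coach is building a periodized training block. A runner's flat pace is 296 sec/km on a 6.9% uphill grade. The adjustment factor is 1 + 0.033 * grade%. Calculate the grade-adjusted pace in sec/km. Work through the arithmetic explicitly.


Factor = 1 + 0.033 * 6.9 = 1.2277
Adjusted pace = 296 * 1.2277
= 363.4 sec/km

363.4 s/km


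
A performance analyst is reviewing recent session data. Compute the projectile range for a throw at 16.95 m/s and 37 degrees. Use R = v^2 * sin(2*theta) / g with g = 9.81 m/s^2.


Two times the angle = 74 degrees
sin(74) = 0.961262
R = 287.3025 * 0.961262 / 9.81 = 28.152 m

28.152 m


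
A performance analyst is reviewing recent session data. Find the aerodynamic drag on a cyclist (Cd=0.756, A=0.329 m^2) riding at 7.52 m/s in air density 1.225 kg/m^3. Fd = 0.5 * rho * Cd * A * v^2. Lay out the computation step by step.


Fd = 0.5 * 1.225 * 0.756 * 0.329 * 7.52^2
= 0.5 * 1.225 * 0.756 * 0.329 * 56.5504
= 8.615 N

8.615 N


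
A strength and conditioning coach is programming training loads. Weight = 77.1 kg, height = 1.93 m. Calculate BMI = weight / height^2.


height^2 = 1.93^2 = 3.7249
BMI = 77.1 / 3.7249 = 20.7 kg/m^2

20.7 kg/m^2


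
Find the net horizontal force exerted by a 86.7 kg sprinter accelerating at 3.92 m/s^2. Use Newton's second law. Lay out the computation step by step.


Newton's second law: F = m * a
F = 86.7 * 3.92 = 339.86 N

339.86 N


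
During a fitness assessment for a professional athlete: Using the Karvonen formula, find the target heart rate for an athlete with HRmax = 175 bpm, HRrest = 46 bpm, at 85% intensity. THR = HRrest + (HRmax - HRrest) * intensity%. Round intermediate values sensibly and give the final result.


HRR = 175 - 46 = 129
THR = 46 + 129 * 0.85
= 46 + 109.65
= 155.65 bpm

155.65 bpm


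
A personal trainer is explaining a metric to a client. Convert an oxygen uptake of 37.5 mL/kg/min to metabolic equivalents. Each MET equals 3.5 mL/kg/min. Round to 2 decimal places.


One MET = 3.5 mL/kg/min
Number of METs = 37.5 / 3.5
= 10.71 METs

10.71 METs


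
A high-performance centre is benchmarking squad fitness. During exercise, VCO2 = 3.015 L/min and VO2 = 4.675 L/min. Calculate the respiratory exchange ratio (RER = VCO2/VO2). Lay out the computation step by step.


RER = VCO2 / VO2
= 3.015 / 4.675
= 0.6449

0.6449


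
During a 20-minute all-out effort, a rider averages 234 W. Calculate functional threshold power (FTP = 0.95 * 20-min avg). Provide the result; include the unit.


FTP = 0.95 * 234
= 222.3 W

222.3 W


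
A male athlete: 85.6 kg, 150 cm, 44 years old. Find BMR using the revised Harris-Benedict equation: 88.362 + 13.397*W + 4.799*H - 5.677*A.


Intercept = 88.362
Weight contribution = 13.397 * 85.6 = 1146.7832
Height contribution = 4.799 * 150 = 719.85
Age contribution = 5.677 * 44 = 249.788
BMR = 88.362 + 1146.7832 + 719.85 - 249.788
= 1705.21 kcal/day

1705.21 kcal/day


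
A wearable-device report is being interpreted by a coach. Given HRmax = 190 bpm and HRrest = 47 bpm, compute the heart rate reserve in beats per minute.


Heart rate reserve = maximum HR minus resting HR
HRR = 190 - 47 = 143 bpm

143 bpm


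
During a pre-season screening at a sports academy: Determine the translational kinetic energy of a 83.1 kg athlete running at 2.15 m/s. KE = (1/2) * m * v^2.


KE = 0.5 * m * v^2
= 0.5 * 83.1 * 2.15^2
= 0.5 * 83.1 * 4.6225
= 192.06 J

192.06 J


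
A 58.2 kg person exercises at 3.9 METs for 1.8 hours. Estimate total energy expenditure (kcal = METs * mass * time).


Energy = METs * mass(kg) * time(h)
= 3.9 * 58.2 * 1.8
= 408.56 kcal

408.56 kcal


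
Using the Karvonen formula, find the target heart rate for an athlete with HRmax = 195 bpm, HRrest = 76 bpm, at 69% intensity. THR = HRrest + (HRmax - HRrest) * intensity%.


HRR = 195 - 76 = 119
THR = 76 + 119 * 0.69
= 76 + 82.11
= 158.11 bpm

158.11 bpm


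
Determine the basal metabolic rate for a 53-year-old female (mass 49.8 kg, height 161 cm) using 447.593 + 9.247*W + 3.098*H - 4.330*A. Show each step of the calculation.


BMR = 447.593 + 9.247*49.8 + 3.098*161 - 4.330*53
= 1177.38 kcal/day

1177.38 kcal/day


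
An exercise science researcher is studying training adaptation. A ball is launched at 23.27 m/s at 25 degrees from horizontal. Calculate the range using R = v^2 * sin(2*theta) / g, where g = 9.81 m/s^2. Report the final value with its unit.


sin(2 * 25) = sin(50) = 0.766044
v^2 = 23.27^2 = 541.4929
R = 541.4929 * 0.766044 / 9.81
= 42.284 m

42.284 m


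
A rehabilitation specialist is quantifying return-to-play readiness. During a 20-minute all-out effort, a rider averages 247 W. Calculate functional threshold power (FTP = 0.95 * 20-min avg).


FTP = 0.95 * 247
= 234.65 W

234.65 W


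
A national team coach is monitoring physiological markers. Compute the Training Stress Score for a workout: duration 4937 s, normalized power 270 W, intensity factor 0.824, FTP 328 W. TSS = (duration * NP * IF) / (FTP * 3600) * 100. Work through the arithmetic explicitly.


Product = 4937 * 270 * 0.824 = 1098383.76
Base = 328 * 3600 = 1180800
TSS = 1098383.76 / 1180800 * 100 = 93.02

93.02 TSS


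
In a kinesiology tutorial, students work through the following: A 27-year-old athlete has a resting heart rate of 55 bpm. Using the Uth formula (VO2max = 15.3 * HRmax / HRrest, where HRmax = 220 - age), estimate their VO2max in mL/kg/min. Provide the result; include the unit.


HRmax = 220 - 27 = 193 bpm
Ratio = HRmax / HRrest = 193 / 55 = 3.5091
VO2max = 15.3 * 3.5091 = 53.69 mL/kg/min

53.69 mL/kg/min


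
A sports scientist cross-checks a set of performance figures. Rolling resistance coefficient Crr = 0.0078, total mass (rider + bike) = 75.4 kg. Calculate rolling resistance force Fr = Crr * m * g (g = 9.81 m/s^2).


Fr = Crr * m * g
= 0.0078 * 75.4 * 9.81
= 5.769 N

5.769 N


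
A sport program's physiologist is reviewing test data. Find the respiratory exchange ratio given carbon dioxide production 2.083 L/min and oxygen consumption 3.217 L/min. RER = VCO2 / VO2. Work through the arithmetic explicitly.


VCO2 = 2.083 L/min
VO2 = 3.217 L/min
RER = 2.083 / 3.217 = 0.6475

0.6475


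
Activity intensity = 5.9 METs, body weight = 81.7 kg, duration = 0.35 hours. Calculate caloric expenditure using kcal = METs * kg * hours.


kcal = 5.9 * 81.7 * 0.35
= 482.03 * 0.35
= 168.71 kcal

168.71 kcal


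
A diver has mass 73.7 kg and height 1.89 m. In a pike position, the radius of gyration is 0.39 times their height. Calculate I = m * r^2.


r = 0.39 * 1.89 = 0.7371 m
I = m * r^2 = 73.7 * 0.543316 = 40.042 kg*m^2

40.042 kg*m^2


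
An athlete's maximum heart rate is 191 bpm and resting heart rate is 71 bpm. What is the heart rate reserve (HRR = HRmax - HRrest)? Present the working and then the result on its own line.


HRR = HRmax - HRrest
= 191 - 71
= 120 bpm

120 bpm


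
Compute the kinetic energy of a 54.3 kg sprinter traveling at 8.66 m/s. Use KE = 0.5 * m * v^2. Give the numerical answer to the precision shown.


Velocity squared = 74.9956
KE = 0.5 * 54.3 * 74.9956 = 2036.13 J

2036.13 J


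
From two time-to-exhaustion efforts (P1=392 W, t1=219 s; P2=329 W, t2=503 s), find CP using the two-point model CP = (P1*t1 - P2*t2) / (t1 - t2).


Work in trial 1 = 85848 J
Work in trial 2 = 165487 J
Delta work = -79639 J
Delta time = -284 s
CP = -79639 / -284 = 280.42 W

280.42 W


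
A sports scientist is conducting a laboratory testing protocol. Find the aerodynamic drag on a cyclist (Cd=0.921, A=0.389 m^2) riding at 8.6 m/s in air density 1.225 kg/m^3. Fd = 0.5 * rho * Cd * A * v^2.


Fd = 0.5 * 1.225 * 0.921 * 0.389 * 8.6^2
= 0.5 * 1.225 * 0.921 * 0.389 * 73.96
= 16.23 N

16.23 N


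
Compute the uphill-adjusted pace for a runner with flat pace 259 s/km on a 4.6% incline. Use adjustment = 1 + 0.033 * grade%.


Adjustment factor = 1 + 0.033 * 4.6 = 1.1518
Grade-adjusted pace = 259 * 1.1518 = 298.32 s/km

298.32 s/km


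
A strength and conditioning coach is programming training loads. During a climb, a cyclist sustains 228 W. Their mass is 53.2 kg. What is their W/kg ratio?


Power-to-weight = 228 W / 53.2 kg
= 4.286 W/kg

4.286 W/kg


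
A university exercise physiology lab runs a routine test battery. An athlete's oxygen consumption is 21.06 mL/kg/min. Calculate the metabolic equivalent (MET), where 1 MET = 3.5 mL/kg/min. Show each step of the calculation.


MET = VO2 / 3.5
= 21.06 / 3.5
= 6.02 METs

6.02 METs


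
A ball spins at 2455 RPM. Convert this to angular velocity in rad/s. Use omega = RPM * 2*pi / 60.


omega = 2455 * 2 * pi / 60
= 2455 * 6.28318531 / 60
= 15425.22 / 60
= 257.087 rad/s

257.087 rad/s


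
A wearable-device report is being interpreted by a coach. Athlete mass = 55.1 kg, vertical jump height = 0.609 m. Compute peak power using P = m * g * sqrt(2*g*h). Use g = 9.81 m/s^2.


sqrt(2 * 9.81 * 0.609) = sqrt(11.94858) = 3.456672 m/s
P = 55.1 * 9.81 * 3.456672
= 1868.44 W

1868.44 W


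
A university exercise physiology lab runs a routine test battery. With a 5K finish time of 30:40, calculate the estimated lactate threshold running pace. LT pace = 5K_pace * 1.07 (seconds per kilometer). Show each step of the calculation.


Race duration = 1840 s for 5 km
Average pace = 1840 / 5 = 368.0 s/km
LT pace = 368.0 * 1.07
= 393.76 s/km

393.76 s/km


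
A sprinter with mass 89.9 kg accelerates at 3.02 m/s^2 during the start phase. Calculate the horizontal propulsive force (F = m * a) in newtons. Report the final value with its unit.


F = m * a
= 89.9 * 3.02
= 271.5 N

271.5 N


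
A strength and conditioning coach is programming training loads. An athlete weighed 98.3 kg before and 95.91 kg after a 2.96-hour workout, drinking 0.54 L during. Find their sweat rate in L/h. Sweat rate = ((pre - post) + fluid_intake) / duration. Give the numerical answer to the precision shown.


Body mass change = 2.39 kg
Total sweat loss = 2.39 + 0.54 = 2.93 L
Rate = 2.93 / 2.96 = 0.99 L/h

0.99 L/h


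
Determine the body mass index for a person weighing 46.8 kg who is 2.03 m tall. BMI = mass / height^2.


BMI = mass / height^2
= 46.8 / 2.03^2
= 46.8 / 4.1209
= 11.36 kg/m^2

11.36 kg/m^2


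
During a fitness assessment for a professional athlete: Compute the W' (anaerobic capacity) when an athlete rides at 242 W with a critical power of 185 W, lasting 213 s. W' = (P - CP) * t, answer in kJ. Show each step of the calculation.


Above-CP power = 57 W
Duration = 213 s
W' = 57 * 213 = 12141 J
Convert: 12141 / 1000 = 12.141 kJ

12.141 kJ


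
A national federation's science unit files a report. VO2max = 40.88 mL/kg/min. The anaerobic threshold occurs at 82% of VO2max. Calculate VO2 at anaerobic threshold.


AT fraction = 82 / 100 = 0.82
AT VO2 = 40.88 * 0.82
= 33.52 mL/kg/min

33.52 mL/kg/min


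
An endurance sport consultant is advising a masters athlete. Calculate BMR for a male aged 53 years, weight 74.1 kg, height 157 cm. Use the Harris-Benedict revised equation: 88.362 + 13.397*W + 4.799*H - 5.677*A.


Substituting values:
W term = 13.397 * 74.1 = 992.7177
H term = 4.799 * 157 = 753.443
A term = 5.677 * 53 = 300.881
BMR = 1533.64 kcal/day

1533.64 kcal/day


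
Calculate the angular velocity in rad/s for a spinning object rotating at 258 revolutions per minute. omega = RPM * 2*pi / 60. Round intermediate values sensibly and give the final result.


omega = RPM * 2*pi / 60
= 258 * 6.28318531 / 60
= 27.018 rad/s

27.018 rad/s


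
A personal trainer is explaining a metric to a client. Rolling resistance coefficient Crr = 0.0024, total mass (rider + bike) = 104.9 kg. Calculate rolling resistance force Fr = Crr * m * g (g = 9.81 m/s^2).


Fr = Crr * m * g
= 0.0024 * 104.9 * 9.81
= 2.47 N

2.47 N


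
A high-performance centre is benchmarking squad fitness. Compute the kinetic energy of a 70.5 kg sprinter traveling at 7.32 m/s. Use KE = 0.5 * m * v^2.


Velocity squared = 53.5824
KE = 0.5 * 70.5 * 53.5824 = 1888.78 J

1888.78 J


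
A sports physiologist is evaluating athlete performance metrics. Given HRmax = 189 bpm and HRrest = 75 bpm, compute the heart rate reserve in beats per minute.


Heart rate reserve = maximum HR minus resting HR
HRR = 189 - 75 = 114 bpm

114 bpm


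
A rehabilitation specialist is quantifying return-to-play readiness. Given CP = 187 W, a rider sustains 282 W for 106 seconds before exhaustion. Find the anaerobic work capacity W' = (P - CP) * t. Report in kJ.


Excess power = 282 - 187 = 95 W
Work above CP = 95 * 106 = 10070 J
W' = 10.07 kJ

10.07 kJ


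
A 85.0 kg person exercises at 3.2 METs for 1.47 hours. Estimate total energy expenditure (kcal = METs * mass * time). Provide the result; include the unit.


Energy = METs * mass(kg) * time(h)
= 3.2 * 85.0 * 1.47
= 399.84 kcal

399.84 kcal


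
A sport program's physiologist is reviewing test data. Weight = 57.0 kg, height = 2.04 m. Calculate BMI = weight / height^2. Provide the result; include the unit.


height^2 = 2.04^2 = 4.1616
BMI = 57.0 / 4.1616 = 13.7 kg/m^2

13.7 kg/m^2


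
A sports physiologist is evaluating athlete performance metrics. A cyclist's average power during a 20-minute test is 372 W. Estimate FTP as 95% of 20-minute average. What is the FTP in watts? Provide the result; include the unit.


FTP = 20-min power * 0.95
= 372 * 0.95
= 353.4 W

353.4 W


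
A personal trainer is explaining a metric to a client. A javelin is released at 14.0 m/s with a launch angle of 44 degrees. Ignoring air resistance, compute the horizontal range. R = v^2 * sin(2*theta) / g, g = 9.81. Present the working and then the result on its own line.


Launch speed squared = 196.0
sin(2 * 44 deg) = 0.999391
Range = 196.0 * 0.999391 / 9.81
= 19.967 m

19.967 m


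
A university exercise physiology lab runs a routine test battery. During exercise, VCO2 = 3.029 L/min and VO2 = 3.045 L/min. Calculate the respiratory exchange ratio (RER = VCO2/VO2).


RER = VCO2 / VO2
= 3.029 / 3.045
= 0.9947

0.9947


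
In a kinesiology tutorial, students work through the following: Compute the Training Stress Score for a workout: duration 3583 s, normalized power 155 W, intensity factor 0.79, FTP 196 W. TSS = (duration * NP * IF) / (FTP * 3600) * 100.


Product = 3583 * 155 * 0.79 = 438738.35
Base = 196 * 3600 = 705600
TSS = 438738.35 / 705600 * 100 = 62.18

62.18 TSS


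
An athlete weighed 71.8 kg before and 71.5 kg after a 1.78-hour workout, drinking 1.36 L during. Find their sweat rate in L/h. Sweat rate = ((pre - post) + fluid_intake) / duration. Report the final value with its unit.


Body mass change = 0.3 kg
Total sweat loss = 0.3 + 1.36 = 1.66 L
Rate = 1.66 / 1.78 = 0.933 L/h

0.933 L/h


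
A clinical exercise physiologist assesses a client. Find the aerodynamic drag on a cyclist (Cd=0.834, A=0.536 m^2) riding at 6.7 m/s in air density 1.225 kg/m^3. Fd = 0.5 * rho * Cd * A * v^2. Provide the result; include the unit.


Fd = 0.5 * 1.225 * 0.834 * 0.536 * 6.7^2
= 0.5 * 1.225 * 0.834 * 0.536 * 44.89
= 12.291 N

12.291 N


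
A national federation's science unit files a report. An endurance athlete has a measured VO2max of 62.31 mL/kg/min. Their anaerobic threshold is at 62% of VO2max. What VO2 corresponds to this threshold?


Anaerobic threshold VO2 = VO2max * 62%
= 62.31 * 0.62
= 38.63 mL/kg/min

38.63 mL/kg/min


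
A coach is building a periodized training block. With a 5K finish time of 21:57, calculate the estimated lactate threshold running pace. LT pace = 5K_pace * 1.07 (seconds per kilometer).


Race duration = 1317 s for 5 km
Average pace = 1317 / 5 = 263.4 s/km
LT pace = 263.4 * 1.07
= 281.84 s/km

281.84 s/km


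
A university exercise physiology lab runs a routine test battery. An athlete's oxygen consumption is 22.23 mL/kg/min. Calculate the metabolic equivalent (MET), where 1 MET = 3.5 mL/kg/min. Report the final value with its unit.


MET = VO2 / 3.5
= 22.23 / 3.5
= 6.35 METs

6.35 METs


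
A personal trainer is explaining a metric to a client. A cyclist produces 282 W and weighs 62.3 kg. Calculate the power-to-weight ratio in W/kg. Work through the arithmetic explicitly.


P/W = power / mass
= 282 / 62.3
= 4.526 W/kg

4.526 W/kg


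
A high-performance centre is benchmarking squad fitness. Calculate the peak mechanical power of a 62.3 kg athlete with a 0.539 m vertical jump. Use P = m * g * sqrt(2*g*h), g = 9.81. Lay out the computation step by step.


First, sqrt(2gh) = sqrt(2 * 9.81 * 0.539)
= sqrt(10.57518) = 3.25195 m/s
Power = 62.3 * 9.81 * 3.25195 = 1987.47 W

1987.47 W


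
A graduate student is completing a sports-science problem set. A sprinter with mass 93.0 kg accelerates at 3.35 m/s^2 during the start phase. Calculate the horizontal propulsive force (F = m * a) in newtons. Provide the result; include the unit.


F = m * a
= 93.0 * 3.35
= 311.55 N

311.55 N


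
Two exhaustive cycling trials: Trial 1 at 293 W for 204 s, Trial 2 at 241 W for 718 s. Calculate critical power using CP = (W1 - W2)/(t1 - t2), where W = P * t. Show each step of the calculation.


W1 = 293 * 204 = 59772 J
W2 = 241 * 718 = 173038 J
CP = (59772 - 173038) / (204 - 718)
= -113266 / -514
= 220.36 W

220.36 W


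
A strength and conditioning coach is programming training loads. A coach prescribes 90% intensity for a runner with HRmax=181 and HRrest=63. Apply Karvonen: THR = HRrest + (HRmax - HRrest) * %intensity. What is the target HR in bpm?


Heart rate reserve = 181 - 63 = 118
Intensity fraction = 90 / 100 = 0.9
THR = 63 + 118 * 0.9 = 169.2 bpm

169.2 bpm


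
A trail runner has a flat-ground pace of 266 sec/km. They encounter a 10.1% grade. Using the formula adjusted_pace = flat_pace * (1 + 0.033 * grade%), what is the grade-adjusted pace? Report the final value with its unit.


Grade factor = 1 + 0.033 * 10.1 = 1.3333
Adjusted = 266 * 1.3333 = 354.66 sec/km

354.66 s/km


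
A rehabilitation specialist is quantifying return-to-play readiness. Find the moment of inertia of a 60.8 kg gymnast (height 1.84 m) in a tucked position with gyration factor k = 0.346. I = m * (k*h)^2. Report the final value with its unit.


Radius of gyration = 0.346 * 1.84 = 0.63664 m
I = 60.8 * 0.63664^2
= 60.8 * 0.40531
= 24.643 kg*m^2

24.643 kg*m^2


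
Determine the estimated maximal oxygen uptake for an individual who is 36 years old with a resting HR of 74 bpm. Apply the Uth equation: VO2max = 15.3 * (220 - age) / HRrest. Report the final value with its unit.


HRmax = 220 - 36 = 184
VO2max = 15.3 * (184 / 74)
= 15.3 * 2.4865
= 38.04 mL/kg/min

38.04 mL/kg/min


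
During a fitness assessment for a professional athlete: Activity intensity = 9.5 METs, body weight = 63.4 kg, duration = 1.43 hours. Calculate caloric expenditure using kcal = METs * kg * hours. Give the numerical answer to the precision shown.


kcal = 9.5 * 63.4 * 1.43
= 602.3 * 1.43
= 861.29 kcal

861.29 kcal


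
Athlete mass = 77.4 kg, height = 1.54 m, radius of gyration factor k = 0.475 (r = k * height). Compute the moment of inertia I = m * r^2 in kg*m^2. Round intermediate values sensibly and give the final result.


r = k * height = 0.475 * 1.54 = 0.7315 m
r^2 = 0.7315^2 = 0.535092
I = 77.4 * 0.535092 = 41.416 kg*m^2

41.416 kg*m^2


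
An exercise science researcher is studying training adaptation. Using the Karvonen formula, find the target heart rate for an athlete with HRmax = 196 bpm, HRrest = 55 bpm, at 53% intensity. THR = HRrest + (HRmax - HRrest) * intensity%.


HRR = 196 - 55 = 141
THR = 55 + 141 * 0.53
= 55 + 74.73
= 129.73 bpm

129.73 bpm


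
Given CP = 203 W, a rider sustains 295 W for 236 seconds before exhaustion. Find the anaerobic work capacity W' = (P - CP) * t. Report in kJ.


Excess power = 295 - 203 = 92 W
Work above CP = 92 * 236 = 21712 J
W' = 21.712 kJ

21.712 kJ


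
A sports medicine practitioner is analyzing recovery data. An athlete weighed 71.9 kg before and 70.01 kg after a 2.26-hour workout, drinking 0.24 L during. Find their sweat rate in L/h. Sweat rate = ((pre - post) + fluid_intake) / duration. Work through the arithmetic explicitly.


Body mass change = 1.89 kg
Total sweat loss = 1.89 + 0.24 = 2.13 L
Rate = 2.13 / 2.26 = 0.942 L/h

0.942 L/h


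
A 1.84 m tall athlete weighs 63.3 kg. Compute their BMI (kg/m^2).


height^2 = 3.3856 m^2
BMI = 63.3 / 3.3856 = 18.7 kg/m^2

18.7 kg/m^2


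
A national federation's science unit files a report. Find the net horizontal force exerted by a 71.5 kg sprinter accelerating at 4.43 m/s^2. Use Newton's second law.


Newton's second law: F = m * a
F = 71.5 * 4.43 = 316.75 N

316.75 N


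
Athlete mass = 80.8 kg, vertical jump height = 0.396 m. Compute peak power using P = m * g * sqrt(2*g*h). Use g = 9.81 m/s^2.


sqrt(2 * 9.81 * 0.396) = sqrt(7.76952) = 2.787386 m/s
P = 80.8 * 9.81 * 2.787386
= 2209.42 W

2209.42 W


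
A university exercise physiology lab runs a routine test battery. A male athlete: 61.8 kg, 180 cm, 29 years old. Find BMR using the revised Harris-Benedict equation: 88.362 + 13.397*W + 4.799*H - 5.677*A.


Intercept = 88.362
Weight contribution = 13.397 * 61.8 = 827.9346
Height contribution = 4.799 * 180 = 863.82
Age contribution = 5.677 * 29 = 164.633
BMR = 88.362 + 827.9346 + 863.82 - 164.633
= 1615.48 kcal/day

1615.48 kcal/day


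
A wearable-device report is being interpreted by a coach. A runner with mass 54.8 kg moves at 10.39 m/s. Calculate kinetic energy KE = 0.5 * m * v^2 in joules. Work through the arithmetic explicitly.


v^2 = 10.39^2 = 107.9521
KE = 0.5 * 54.8 * 107.9521
= 2957.89 J

2957.89 J


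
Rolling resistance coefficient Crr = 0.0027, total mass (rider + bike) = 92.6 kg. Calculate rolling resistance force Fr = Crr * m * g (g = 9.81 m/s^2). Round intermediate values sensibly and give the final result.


Fr = Crr * m * g
= 0.0027 * 92.6 * 9.81
= 2.453 N

2.453 N


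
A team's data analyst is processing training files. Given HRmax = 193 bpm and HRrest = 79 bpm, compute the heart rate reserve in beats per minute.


Heart rate reserve = maximum HR minus resting HR
HRR = 193 - 79 = 114 bpm

114 bpm


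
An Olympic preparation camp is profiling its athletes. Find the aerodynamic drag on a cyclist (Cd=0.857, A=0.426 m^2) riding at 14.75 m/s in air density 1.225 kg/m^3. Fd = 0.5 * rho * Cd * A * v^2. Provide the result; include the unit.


Fd = 0.5 * 1.225 * 0.857 * 0.426 * 14.75^2
= 0.5 * 1.225 * 0.857 * 0.426 * 217.5625
= 48.65 N

48.65 N


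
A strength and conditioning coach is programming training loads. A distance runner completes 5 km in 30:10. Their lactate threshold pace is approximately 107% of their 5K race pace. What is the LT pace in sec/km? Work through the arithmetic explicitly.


Convert to seconds: 30 min 10 s = 1810 s
Pace per km = 1810 / 5 = 362.0 s/km
LT pace = 362.0 * 1.07 = 387.34 s/km

387.34 s/km


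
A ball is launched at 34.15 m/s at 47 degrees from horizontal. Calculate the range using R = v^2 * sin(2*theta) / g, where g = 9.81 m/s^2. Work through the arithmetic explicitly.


sin(2 * 47) = sin(94) = 0.997564
v^2 = 34.15^2 = 1166.2225
R = 1166.2225 * 0.997564 / 9.81
= 118.591 m

118.591 m


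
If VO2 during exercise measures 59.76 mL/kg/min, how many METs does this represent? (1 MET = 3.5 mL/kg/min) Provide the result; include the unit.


METs = VO2 / 3.5 = 59.76 / 3.5 = 17.07

17.07 METs
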